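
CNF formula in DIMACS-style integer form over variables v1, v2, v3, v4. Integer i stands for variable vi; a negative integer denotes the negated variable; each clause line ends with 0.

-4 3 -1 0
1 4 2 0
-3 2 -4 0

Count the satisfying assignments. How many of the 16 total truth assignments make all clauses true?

10

Case analysis on v4 and v1:
  v4=1, v1=1: remaining (v2,v3) ∈ {(1,1)} — 1.
  v4=1, v1=0: remaining (v2,v3) ∈ {(0,0); (1,0); (1,1)} — 3.
  v4=0, v1=1: remaining (v2,v3) ∈ {(0,0); (0,1); (1,0); (1,1)} — 4.
  v4=0, v1=0: remaining (v2,v3) ∈ {(1,0); (1,1)} — 2.
Total: 1 + 3 + 4 + 2 = 10.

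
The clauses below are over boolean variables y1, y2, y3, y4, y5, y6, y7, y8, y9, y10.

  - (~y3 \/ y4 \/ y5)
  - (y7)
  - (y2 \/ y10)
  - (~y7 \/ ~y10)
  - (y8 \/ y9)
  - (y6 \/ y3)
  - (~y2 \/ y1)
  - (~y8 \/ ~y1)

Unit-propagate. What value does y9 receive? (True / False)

True

(y7) stands alone — y7 = True.
(~y7 \/ ~y10): since y7 = True, the clause reduces to (~y10). y10 = False.
(y2 \/ y10): since y10 = False, the clause reduces to (y2). y2 = True.
In (~y2 \/ y1), ~y2 is now false; y1 must hold, so y1 = True.
In (~y1 \/ ~y8), ~y1 is now false; ~y8 must hold, so y8 = False.
From (y8 \/ y9) and y8 = False: y9 = True.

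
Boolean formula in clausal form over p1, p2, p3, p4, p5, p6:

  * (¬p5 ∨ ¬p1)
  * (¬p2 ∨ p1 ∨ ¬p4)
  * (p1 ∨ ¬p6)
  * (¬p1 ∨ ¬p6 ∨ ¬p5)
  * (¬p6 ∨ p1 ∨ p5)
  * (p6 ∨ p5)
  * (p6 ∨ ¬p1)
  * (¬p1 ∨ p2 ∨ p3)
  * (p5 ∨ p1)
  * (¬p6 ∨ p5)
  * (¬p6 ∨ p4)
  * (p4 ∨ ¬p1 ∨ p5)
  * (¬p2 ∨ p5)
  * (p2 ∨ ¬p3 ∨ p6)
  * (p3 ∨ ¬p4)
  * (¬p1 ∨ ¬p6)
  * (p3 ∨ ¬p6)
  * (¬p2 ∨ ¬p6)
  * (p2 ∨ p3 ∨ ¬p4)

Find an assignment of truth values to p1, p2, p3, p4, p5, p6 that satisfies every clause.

Set p1 = False and propagate.
  then p6 is forced to False.
  then p5 is forced to True.
Set p2 = True and propagate.
  then p4 is forced to False.
p3 is now unconstrained; take p3 = False.

p1=0  p2=1  p3=0  p4=0  p5=1  p6=0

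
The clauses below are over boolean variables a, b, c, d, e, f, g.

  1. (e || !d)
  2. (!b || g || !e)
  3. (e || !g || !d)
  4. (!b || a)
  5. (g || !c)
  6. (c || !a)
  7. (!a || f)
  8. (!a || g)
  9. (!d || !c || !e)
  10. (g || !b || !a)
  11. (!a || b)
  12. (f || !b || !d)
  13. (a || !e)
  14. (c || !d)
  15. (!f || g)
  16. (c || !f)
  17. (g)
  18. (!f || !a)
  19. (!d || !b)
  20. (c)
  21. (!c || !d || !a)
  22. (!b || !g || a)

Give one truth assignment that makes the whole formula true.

a = F  b = F  c = T  d = F  e = F  f = T  g = T

The clause (g) is unit: g must be True.
Unit propagation: (c) forces c = True.
Pure literal: d appears only negated; assign d = False.
Set a = False and propagate.
  then b is forced to False.
  then e is forced to False.
f is now unconstrained; take f = True.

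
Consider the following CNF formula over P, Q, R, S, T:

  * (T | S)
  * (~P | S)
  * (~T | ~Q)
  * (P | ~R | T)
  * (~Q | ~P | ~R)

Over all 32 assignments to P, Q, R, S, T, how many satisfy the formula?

Case analysis on P and T:
  P=1, T=1: remaining (Q,R,S) ∈ {(0,0,1); (0,1,1)} — 2.
  P=1, T=0: remaining (Q,R,S) ∈ {(0,0,1); (0,1,1); (1,0,1)} — 3.
  P=0, T=1: remaining (Q,R,S) ∈ {(0,0,0); (0,0,1); (0,1,0); (0,1,1)} — 4.
  P=0, T=0: remaining (Q,R,S) ∈ {(0,0,1); (1,0,1)} — 2.
Total: 2 + 3 + 4 + 2 = 11.

11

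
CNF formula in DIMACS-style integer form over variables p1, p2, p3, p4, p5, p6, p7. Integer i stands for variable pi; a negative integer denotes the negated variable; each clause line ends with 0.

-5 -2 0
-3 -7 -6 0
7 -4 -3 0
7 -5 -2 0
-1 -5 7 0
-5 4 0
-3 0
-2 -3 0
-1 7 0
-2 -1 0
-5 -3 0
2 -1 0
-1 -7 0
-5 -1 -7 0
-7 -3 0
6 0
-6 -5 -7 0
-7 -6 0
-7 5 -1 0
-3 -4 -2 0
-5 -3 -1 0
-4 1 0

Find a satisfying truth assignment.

p1=F  p2=T  p3=F  p4=F  p5=F  p6=T  p7=F

(¬p3) is a unit clause, so p3 = False.
(p6) is a unit clause, so p6 = True.
Unit propagation: (¬p7) forces p7 = False.
The clause (¬p1) is unit: p1 must be False.
Unit propagation: (¬p4) forces p4 = False.
The clause (¬p5) is unit: p5 must be False.
p2 is now unconstrained; take p2 = True.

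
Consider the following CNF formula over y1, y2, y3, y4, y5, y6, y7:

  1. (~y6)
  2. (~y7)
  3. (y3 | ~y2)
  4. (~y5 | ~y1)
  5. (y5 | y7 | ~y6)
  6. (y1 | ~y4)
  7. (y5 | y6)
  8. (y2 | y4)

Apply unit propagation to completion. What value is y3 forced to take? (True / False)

Unit clause (~y6) sets y6 = False.
(~y7) is a unit clause: y7 = False.
In (y6 | y5), y6 is now false; y5 must hold, so y5 = True.
(~y5 | ~y1): since y5 = True, the clause reduces to (~y1). y1 = False.
In (y1 | ~y4), y1 is now false; ~y4 must hold, so y4 = False.
(y2 | y4): since y4 = False, the clause reduces to (y2). y2 = True.
From (y3 | ~y2) and y2 = True: y3 = True.

True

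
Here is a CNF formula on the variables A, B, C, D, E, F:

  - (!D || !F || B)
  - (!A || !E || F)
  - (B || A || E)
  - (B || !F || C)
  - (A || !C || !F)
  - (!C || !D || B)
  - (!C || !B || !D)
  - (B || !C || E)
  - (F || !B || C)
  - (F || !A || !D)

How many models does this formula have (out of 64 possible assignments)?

Split on B, then C.
  B=T, C=T: 5 of the 16 assignments to (A,D,E,F) work.
  B=T, C=F: forces F=T; A, D, E free → 2^3 = 8.
  B=F, C=T: remaining (A,D,E,F) ∈ {(F,F,T,F); (T,F,T,T)} — 2.
  B=F, C=F: remaining (A,D,E,F) ∈ {(F,F,T,F); (F,T,T,F); (T,F,F,F)} — 3.
Total: 5 + 8 + 2 + 3 = 18.

18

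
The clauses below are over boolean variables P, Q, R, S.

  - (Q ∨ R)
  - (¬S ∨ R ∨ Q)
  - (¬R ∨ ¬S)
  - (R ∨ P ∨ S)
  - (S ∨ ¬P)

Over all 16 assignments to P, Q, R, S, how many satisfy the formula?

4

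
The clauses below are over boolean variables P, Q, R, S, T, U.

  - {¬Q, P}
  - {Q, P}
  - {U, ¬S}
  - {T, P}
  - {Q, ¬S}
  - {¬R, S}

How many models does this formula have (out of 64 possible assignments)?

12

Case analysis on P and Q:
  P=1, Q=1: T free; 4 ways for (R,S,U) × 2^1 = 8.
  P=1, Q=0: remaining (R,S,T,U) ∈ {(0,0,0,0); (0,0,0,1); (0,0,1,0); (0,0,1,1)} — 4.
  P=0, Q=1: a clause becomes empty — 0.
  P=0, Q=0: a clause becomes empty — 0.
Total: 8 + 4 + 0 + 0 = 12.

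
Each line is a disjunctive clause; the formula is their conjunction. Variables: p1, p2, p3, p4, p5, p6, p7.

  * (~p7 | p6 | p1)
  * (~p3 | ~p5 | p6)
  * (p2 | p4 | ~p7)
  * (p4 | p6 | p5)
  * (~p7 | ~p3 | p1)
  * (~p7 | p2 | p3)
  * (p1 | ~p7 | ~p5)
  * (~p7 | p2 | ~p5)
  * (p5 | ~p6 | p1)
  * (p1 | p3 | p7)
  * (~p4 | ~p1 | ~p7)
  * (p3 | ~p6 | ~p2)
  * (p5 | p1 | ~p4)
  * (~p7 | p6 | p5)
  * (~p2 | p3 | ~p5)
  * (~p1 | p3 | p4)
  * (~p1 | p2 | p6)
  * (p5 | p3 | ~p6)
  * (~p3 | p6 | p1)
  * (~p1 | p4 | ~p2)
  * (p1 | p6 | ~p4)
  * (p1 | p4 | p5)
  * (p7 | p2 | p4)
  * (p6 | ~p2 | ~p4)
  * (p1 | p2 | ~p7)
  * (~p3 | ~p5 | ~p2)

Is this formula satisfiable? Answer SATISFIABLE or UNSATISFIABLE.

Try p1 = True.
The remaining clauses are satisfied by p2 = False, p3 = True, p4 = True, p5 = True, p6 = True, p7 = False.
Every clause has at least one true literal under this assignment.
So p1=True, p2=False, p3=True, p4=True, p5=True, p6=True, p7=False is a satisfying assignment.

SATISFIABLE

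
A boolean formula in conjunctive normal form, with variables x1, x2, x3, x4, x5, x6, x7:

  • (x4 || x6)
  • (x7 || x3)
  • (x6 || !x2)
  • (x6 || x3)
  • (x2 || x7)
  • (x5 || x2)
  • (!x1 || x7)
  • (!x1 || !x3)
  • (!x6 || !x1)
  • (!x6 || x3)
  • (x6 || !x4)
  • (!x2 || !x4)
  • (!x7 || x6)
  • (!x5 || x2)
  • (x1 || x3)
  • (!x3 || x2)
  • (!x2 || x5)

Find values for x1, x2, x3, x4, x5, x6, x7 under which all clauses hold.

x1 = False, x2 = True, x3 = True, x4 = False, x5 = True, x6 = True, x7 = False

Set x1 = False and propagate.
  then x3 is forced to True.
  then x2 is forced to True.
  then x6 is forced to True.
  then x4 is forced to False.
  then x5 is forced to True.
x7 is now unconstrained; take x7 = False.
Check each clause:
  1. (x4 || x6) — x6 is true.
  2. (x3 || x7) — x3 is true.
  3. (!x2 || x6) — x6 is true.
  4. (x6 || x3) — x3 is true.
  5. (x7 || x2) — x2 is true.
  6. (x2 || x5) — x2 is true.
  7. (x7 || !x1) — !x1 is true.
  8. (!x1 || !x3) — !x1 is true.
  9. (!x1 || !x6) — !x1 is true.
  10. (x3 || !x6) — x3 is true.
  11. (!x4 || x6) — !x4 is true.
  12. (!x4 || !x2) — !x4 is true.
  13. (!x7 || x6) — !x7 is true.
  14. (x2 || !x5) — x2 is true.
  15. (x3 || x1) — x3 is true.
  16. (!x3 || x2) — x2 is true.
  17. (x5 || !x2) — x5 is true.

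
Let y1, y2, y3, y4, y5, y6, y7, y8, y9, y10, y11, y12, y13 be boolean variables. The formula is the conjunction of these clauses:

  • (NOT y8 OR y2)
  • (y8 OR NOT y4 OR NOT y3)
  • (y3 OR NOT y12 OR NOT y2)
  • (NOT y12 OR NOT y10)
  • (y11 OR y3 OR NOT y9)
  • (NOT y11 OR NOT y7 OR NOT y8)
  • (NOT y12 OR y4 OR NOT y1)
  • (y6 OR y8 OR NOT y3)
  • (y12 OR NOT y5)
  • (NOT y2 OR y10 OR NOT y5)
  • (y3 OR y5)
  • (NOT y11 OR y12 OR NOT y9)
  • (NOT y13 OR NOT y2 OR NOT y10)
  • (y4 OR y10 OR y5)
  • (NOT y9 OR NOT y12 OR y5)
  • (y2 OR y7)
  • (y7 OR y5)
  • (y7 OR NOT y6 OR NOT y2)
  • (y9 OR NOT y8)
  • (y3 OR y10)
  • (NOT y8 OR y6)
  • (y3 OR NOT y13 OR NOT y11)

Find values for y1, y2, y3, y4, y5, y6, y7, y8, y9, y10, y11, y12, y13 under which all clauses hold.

y1=False, y2=False, y3=True, y4=False, y5=True, y6=True, y7=True, y8=False, y9=True, y10=False, y11=True, y12=True, y13=True

y1 occurs only negated in the remaining clauses — set y1 = False.
Branch on y2: take y2 = False.
  then y8 is forced to False.
  then y7 is forced to True.
Set y3 = True and propagate.
  then y4 is forced to False.
  then y6 is forced to True.
Branch on y5: take y5 = True.
  then y12 is forced to True.
  then y10 is forced to False.
y9, y11, y13 are now unconstrained; take y9 = True, y11 = True, y13 = True.
Every clause has at least one true literal under this assignment.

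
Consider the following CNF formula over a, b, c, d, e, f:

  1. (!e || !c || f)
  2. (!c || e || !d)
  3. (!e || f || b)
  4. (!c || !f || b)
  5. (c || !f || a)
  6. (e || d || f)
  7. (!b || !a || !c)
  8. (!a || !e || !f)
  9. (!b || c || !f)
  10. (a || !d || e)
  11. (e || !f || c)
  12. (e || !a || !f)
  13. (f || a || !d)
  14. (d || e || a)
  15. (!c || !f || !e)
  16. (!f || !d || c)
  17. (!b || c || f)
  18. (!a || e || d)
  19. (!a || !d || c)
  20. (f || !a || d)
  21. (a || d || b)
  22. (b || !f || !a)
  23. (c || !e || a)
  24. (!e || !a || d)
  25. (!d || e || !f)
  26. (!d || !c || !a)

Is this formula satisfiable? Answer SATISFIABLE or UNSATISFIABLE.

f = True:
  a = True:
    propagation gives e=False; an empty clause results — contradiction.
  a = False:
    propagation gives c=True, b=True, e=False, d=False; an empty clause results — contradiction.
f = False:
  a = True:
    propagation gives d=True, c=True; an empty clause results — contradiction.
  a = False:
    propagation gives d=False, e=True, c=False; an empty clause results — contradiction.
Every branch closes, so no satisfying assignment exists.

UNSATISFIABLE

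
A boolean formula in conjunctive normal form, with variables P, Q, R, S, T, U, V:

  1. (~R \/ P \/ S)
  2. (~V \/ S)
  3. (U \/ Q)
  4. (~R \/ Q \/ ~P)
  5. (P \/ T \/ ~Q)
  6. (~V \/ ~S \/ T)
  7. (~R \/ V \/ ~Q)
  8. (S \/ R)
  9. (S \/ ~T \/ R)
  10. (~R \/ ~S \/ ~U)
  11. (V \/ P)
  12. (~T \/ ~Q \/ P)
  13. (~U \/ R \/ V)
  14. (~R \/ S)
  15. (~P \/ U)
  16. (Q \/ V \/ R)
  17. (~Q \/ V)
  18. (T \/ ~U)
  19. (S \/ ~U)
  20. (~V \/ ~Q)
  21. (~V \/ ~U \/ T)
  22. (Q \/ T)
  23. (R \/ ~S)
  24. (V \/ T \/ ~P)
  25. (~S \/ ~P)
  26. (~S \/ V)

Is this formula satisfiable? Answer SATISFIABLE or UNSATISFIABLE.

S = True:
  propagation gives R=True, U=False, Q=True, V=True; an empty clause results — contradiction.
S = False:
  propagation gives V=False, R=True; an empty clause results — contradiction.
Every branch closes, so no satisfying assignment exists.

UNSATISFIABLE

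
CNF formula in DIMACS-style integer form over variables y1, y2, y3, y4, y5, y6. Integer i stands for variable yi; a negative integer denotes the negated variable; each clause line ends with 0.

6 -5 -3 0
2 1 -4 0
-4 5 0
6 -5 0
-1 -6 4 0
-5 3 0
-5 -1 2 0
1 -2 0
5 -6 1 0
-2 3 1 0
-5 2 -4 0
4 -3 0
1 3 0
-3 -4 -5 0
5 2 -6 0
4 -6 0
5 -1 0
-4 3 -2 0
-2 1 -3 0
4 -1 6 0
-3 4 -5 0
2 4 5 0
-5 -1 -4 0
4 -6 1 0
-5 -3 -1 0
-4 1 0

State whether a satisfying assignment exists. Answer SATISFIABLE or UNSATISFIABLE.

UNSATISFIABLE

y1 = True:
  propagation gives y5=True, y6=True, y4=True; an empty clause results — contradiction.
y1 = False:
  propagation gives y2=False, y4=False, y3=False; an empty clause results — contradiction.
Every branch closes, so no satisfying assignment exists.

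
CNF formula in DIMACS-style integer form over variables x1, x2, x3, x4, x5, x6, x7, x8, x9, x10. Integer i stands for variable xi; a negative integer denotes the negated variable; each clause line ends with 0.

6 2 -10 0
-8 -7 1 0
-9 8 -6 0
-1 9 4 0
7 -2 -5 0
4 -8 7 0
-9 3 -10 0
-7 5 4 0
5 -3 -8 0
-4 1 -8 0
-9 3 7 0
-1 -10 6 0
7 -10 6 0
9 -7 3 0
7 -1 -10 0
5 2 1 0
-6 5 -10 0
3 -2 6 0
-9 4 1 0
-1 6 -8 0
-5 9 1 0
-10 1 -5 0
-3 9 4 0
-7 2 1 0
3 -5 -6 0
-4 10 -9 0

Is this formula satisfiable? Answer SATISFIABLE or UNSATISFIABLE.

SATISFIABLE

Try x1 = True.
Try x2 = True.
Branch on x3: take x3 = False.
  then x6 is forced to True.
  then x5 is forced to False.
  then x10 is forced to False.
For the remaining variables, x4 = True, x7 = False, x8 = True, x9 = False works.
So x1=True  x2=True  x3=False  x4=True  x5=False  x6=True  x7=False  x8=True  x9=False  x10=False is a satisfying assignment.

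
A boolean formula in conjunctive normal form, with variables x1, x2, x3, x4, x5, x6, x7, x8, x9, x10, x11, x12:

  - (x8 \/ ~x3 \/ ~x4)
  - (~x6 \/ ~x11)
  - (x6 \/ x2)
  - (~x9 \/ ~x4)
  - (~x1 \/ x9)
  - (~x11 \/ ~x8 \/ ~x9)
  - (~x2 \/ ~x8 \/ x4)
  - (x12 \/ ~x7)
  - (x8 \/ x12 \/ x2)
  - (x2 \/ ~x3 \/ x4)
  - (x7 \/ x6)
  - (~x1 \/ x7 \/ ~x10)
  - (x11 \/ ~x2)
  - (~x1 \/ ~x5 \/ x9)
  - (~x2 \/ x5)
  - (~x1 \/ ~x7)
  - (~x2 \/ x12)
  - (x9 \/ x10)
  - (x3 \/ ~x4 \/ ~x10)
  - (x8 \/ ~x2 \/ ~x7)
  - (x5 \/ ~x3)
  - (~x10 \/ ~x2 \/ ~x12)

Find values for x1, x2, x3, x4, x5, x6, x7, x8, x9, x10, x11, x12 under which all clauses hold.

x1 = F, x2 = F, x3 = F, x4 = F, x5 = T, x6 = T, x7 = F, x8 = T, x9 = T, x10 = F, x11 = F, x12 = T

Check each clause:
  1. (x8 \/ ~x3 \/ ~x4) — x8 is true.
  2. (~x6 \/ ~x11) — ~x11 is true.
  3. (x2 \/ x6) — x6 is true.
  4. (~x9 \/ ~x4) — ~x4 is true.
  5. (x9 \/ ~x1) — x9 is true.
  6. (~x8 \/ ~x11 \/ ~x9) — ~x11 is true.
  7. (x4 \/ ~x8 \/ ~x2) — ~x2 is true.
  8. (~x7 \/ x12) — ~x7 is true.
  9. (x2 \/ x12 \/ x8) — x8 is true.
  10. (~x3 \/ x2 \/ x4) — ~x3 is true.
  11. (x6 \/ x7) — x6 is true.
  12. (x7 \/ ~x10 \/ ~x1) — ~x10 is true.
  13. (x11 \/ ~x2) — ~x2 is true.
  14. (~x5 \/ ~x1 \/ x9) — x9 is true.
  15. (x5 \/ ~x2) — x5 is true.
  16. (~x7 \/ ~x1) — ~x7 is true.
  17. (~x2 \/ x12) — x12 is true.
  18. (x9 \/ x10) — x9 is true.
  19. (~x10 \/ ~x4 \/ x3) — ~x4 is true.
  20. (~x2 \/ ~x7 \/ x8) — x8 is true.
  21. (~x3 \/ x5) — ~x3 is true.
  22. (~x12 \/ ~x2 \/ ~x10) — ~x10 is true.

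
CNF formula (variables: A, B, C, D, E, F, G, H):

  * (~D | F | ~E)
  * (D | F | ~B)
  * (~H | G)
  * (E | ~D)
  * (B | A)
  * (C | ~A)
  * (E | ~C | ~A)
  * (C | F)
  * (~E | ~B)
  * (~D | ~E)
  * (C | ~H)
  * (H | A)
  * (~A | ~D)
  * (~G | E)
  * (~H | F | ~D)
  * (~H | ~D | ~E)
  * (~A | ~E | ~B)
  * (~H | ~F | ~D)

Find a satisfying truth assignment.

Try A = True.
  then C is forced to True.
  then E is forced to True.
  then B is forced to False.
  then D is forced to False.
Branch on G: take G = False.
  then H is forced to False.
F is now unconstrained; take F = True.

A = 1  B = 0  C = 1  D = 0  E = 1  F = 1  G = 0  H = 0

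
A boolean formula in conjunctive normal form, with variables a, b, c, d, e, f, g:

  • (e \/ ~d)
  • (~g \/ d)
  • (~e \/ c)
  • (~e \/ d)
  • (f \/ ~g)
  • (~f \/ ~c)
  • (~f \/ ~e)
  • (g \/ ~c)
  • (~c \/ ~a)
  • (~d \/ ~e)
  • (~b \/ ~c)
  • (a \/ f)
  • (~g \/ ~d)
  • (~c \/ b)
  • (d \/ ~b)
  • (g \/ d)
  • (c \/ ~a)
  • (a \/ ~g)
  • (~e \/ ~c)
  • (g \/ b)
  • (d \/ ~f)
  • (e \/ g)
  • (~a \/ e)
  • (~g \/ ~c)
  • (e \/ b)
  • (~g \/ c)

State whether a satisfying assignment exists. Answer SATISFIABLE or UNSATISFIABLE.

UNSATISFIABLE

c = True:
  propagation gives f=False, g=False; an empty clause results — contradiction.
c = False:
  propagation gives e=False, d=False, g=False; an empty clause results — contradiction.
Every branch closes, so no satisfying assignment exists.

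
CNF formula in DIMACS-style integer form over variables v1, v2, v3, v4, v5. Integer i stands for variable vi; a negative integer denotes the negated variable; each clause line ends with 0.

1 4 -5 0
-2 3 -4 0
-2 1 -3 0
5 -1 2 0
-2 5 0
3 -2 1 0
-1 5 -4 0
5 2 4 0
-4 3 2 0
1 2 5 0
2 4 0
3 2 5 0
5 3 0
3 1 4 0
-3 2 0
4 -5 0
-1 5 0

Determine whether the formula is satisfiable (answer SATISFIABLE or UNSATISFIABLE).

SATISFIABLE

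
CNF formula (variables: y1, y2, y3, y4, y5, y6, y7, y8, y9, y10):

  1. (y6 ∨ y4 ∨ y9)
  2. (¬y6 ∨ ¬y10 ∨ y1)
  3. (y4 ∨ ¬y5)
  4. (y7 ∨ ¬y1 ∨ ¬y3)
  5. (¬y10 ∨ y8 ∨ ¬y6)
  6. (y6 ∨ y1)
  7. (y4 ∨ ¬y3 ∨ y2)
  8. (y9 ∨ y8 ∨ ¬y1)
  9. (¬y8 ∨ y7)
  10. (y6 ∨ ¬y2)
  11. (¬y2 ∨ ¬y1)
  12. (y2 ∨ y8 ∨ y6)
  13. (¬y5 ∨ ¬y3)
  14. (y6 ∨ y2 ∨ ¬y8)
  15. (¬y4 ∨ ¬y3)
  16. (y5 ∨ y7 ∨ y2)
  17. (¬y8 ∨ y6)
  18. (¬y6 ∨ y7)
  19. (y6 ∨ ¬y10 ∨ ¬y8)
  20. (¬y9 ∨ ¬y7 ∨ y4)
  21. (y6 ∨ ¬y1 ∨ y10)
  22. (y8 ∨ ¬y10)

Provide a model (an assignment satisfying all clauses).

y1 = T, y2 = F, y3 = F, y4 = T, y5 = T, y6 = T, y7 = T, y8 = T, y9 = F, y10 = T

y3 occurs only negated in the remaining clauses — set y3 = False.
Branch on y1: take y1 = True.
  then y2 is forced to False.
Try y4 = True.
Try y5 = True.
For the remaining variables, y6 = True, y7 = True, y8 = True, y9 = False, y10 = True works.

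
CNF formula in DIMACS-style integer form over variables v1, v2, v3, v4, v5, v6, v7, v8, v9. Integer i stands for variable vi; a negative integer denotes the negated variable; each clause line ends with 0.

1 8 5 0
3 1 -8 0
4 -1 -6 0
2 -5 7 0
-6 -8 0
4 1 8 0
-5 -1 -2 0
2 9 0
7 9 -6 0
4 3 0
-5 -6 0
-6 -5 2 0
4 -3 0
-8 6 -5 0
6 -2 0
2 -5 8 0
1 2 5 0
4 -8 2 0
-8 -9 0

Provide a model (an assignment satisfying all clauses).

Pure literal: v4 appears only positively; assign v4 = True.
Pure literal: v7 appears only positively; assign v7 = True.
Try v1 = True.
Try v2 = True.
  then v5 is forced to False.
  then v6 is forced to True.
  then v8 is forced to False.
v3, v9 are now unconstrained; take v3 = True, v9 = True.
Check each clause:
  1. (v1 || v5 || v8) — v1 is true.
  2. (v3 || !v8 || v1) — !v8 is true.
  3. (!v6 || !v1 || v4) — v4 is true.
  4. (v2 || v7 || !v5) — v2 is true.
  5. (!v8 || !v6) — !v8 is true.
  6. (v8 || v4 || v1) — v1 is true.
  7. (!v1 || !v2 || !v5) — !v5 is true.
  8. (v9 || v2) — v9 is true.
  9. (!v6 || v9 || v7) — v9 is true.
  10. (v4 || v3) — v3 is true.
  11. (!v6 || !v5) — !v5 is true.
  12. (!v6 || !v5 || v2) — v2 is true.
  13. (v4 || !v3) — v4 is true.
  14. (!v8 || v6 || !v5) — !v8 is true.
  15. (!v2 || v6) — v6 is true.
  16. (!v5 || v2 || v8) — v2 is true.
  17. (v1 || v2 || v5) — v1 is true.
  18. (!v8 || v4 || v2) — !v8 is true.
  19. (!v9 || !v8) — !v8 is true.

v1=T, v2=T, v3=T, v4=T, v5=F, v6=T, v7=T, v8=F, v9=T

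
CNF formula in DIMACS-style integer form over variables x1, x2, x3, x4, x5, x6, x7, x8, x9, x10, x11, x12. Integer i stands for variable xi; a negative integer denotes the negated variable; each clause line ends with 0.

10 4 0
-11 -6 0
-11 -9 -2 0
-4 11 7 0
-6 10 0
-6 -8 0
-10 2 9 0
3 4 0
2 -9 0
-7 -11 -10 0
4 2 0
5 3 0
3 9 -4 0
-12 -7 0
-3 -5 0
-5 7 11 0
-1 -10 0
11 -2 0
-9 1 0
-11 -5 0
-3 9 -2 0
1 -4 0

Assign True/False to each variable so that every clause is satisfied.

x1=T  x2=F  x3=T  x4=T  x5=F  x6=F  x7=F  x8=T  x9=F  x10=F  x11=T  x12=T

Check each clause:
  1. (x4 || x10) — x4 is true.
  2. (!x6 || !x11) — !x6 is true.
  3. (!x11 || !x9 || !x2) — !x2 is true.
  4. (x7 || !x4 || x11) — x11 is true.
  5. (x10 || !x6) — !x6 is true.
  6. (!x8 || !x6) — !x6 is true.
  7. (x2 || x9 || !x10) — !x10 is true.
  8. (x3 || x4) — x3 is true.
  9. (x2 || !x9) — !x9 is true.
  10. (!x7 || !x10 || !x11) — !x7 is true.
  11. (x4 || x2) — x4 is true.
  12. (x5 || x3) — x3 is true.
  13. (x3 || x9 || !x4) — x3 is true.
  14. (!x7 || !x12) — !x7 is true.
  15. (!x3 || !x5) — !x5 is true.
  16. (!x5 || x11 || x7) — x11 is true.
  17. (!x1 || !x10) — !x10 is true.
  18. (!x2 || x11) — x11 is true.
  19. (x1 || !x9) — x1 is true.
  20. (!x5 || !x11) — !x5 is true.
  21. (!x2 || !x3 || x9) — !x2 is true.
  22. (!x4 || x1) — x1 is true.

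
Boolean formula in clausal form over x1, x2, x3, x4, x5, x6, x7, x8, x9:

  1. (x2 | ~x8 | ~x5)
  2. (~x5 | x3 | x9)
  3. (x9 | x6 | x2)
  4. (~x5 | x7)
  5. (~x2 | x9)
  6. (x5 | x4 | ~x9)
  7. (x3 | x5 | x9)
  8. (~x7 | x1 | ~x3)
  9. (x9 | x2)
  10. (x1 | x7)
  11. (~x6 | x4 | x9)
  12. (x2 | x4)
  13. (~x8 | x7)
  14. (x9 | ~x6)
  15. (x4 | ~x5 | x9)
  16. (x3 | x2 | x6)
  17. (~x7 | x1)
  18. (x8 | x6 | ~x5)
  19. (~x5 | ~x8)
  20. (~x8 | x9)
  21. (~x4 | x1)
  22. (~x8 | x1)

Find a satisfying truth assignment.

x1 occurs only positively in the remaining clauses — set x1 = True.
Set x2 = False and propagate.
  then x9 is forced to True.
  then x4 is forced to True.
The remaining clauses are satisfied by x3 = True, x5 = False, x6 = True, x7 = False, x8 = False.

x1=1, x2=0, x3=1, x4=1, x5=0, x6=1, x7=0, x8=0, x9=1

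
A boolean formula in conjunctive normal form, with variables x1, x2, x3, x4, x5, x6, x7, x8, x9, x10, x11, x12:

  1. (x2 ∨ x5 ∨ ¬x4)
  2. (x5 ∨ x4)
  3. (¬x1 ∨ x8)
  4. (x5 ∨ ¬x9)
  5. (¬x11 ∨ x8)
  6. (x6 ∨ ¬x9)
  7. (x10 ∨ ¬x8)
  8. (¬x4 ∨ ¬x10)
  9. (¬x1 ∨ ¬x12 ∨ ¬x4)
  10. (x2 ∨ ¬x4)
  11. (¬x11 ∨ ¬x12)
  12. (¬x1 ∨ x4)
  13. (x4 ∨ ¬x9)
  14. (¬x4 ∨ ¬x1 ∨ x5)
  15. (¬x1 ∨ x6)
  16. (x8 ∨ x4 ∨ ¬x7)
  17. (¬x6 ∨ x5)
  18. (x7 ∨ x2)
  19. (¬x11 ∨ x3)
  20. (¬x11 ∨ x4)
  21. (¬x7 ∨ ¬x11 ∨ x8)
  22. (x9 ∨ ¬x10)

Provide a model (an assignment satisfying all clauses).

x1 = F, x2 = T, x3 = T, x4 = T, x5 = F, x6 = F, x7 = T, x8 = F, x9 = F, x10 = F, x11 = F, x12 = T

x1 occurs only negated in the remaining clauses — set x1 = False.
Pure literal: x2 appears only positively; assign x2 = True.
Branch on x3: take x3 = True.
Try x4 = True.
  then x10 is forced to False.
  then x8 is forced to False.
  then x11 is forced to False.
The remaining clauses are satisfied by x5 = False, x6 = False, x7 = True, x9 = False, x12 = True.
Every clause has at least one true literal under this assignment.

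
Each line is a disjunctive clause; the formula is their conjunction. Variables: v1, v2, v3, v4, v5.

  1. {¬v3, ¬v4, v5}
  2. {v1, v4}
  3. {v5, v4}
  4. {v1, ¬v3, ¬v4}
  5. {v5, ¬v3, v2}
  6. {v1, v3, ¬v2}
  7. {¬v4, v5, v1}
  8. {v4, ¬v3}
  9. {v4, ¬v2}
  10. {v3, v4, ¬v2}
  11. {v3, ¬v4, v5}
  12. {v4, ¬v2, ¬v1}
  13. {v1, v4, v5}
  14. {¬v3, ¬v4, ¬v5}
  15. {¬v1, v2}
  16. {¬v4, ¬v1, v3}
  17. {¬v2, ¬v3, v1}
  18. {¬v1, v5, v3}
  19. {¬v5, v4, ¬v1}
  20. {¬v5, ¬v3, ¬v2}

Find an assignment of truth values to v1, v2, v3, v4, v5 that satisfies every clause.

v1=F  v2=F  v3=F  v4=T  v5=T

Branch on v1: take v1 = False.
  then v4 is forced to True.
  then v3 is forced to False.
  then v2 is forced to False.
  then v5 is forced to True.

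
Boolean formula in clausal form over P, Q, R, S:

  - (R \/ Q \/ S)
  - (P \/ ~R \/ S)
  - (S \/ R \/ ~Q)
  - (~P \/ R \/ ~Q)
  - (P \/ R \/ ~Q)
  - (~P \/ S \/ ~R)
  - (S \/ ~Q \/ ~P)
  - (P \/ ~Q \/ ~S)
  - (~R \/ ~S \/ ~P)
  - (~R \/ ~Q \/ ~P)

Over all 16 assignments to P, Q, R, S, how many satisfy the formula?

The models are:
  P=F Q=F R=F S=T
  P=F Q=F R=T S=T
  P=T Q=F R=F S=T
Count: 3.

3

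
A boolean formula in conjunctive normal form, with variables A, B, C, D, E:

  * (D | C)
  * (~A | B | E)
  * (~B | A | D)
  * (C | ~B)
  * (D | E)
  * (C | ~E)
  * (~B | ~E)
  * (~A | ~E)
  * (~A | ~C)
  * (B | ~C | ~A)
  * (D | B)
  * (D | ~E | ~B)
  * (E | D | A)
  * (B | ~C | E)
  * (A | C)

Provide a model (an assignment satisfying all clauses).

A=F, B=T, C=T, D=T, E=F

Check each clause:
  1. (D | C) — C is true.
  2. (~A | B | E) — B is true.
  3. (D | ~B | A) — D is true.
  4. (C | ~B) — C is true.
  5. (E | D) — D is true.
  6. (~E | C) — C is true.
  7. (~E | ~B) — ~E is true.
  8. (~A | ~E) — ~E is true.
  9. (~A | ~C) — ~A is true.
  10. (~C | B | ~A) — B is true.
  11. (D | B) — B is true.
  12. (~E | ~B | D) — ~E is true.
  13. (A | E | D) — D is true.
  14. (E | B | ~C) — B is true.
  15. (A | C) — C is true.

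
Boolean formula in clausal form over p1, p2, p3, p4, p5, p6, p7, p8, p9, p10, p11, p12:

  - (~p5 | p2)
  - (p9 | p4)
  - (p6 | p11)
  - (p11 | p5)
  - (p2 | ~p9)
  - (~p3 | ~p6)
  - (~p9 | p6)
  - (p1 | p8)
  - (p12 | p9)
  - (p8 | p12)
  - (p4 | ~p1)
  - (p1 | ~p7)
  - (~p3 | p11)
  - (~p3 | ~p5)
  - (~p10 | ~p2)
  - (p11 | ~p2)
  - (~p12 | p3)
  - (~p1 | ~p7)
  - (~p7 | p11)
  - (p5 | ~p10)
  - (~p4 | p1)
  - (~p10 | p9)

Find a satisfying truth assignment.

p1=F  p2=T  p3=F  p4=F  p5=T  p6=T  p7=F  p8=T  p9=T  p10=F  p11=T  p12=F

Check each clause:
  1. (~p5 | p2) — p2 is true.
  2. (p9 | p4) — p9 is true.
  3. (p6 | p11) — p11 is true.
  4. (p5 | p11) — p11 is true.
  5. (~p9 | p2) — p2 is true.
  6. (~p6 | ~p3) — ~p3 is true.
  7. (p6 | ~p9) — p6 is true.
  8. (p1 | p8) — p8 is true.
  9. (p9 | p12) — p9 is true.
  10. (p12 | p8) — p8 is true.
  11. (~p1 | p4) — ~p1 is true.
  12. (~p7 | p1) — ~p7 is true.
  13. (p11 | ~p3) — p11 is true.
  14. (~p5 | ~p3) — ~p3 is true.
  15. (~p2 | ~p10) — ~p10 is true.
  16. (~p2 | p11) — p11 is true.
  17. (~p12 | p3) — ~p12 is true.
  18. (~p1 | ~p7) — ~p7 is true.
  19. (p11 | ~p7) — ~p7 is true.
  20. (~p10 | p5) — p5 is true.
  21. (~p4 | p1) — ~p4 is true.
  22. (~p10 | p9) — p9 is true.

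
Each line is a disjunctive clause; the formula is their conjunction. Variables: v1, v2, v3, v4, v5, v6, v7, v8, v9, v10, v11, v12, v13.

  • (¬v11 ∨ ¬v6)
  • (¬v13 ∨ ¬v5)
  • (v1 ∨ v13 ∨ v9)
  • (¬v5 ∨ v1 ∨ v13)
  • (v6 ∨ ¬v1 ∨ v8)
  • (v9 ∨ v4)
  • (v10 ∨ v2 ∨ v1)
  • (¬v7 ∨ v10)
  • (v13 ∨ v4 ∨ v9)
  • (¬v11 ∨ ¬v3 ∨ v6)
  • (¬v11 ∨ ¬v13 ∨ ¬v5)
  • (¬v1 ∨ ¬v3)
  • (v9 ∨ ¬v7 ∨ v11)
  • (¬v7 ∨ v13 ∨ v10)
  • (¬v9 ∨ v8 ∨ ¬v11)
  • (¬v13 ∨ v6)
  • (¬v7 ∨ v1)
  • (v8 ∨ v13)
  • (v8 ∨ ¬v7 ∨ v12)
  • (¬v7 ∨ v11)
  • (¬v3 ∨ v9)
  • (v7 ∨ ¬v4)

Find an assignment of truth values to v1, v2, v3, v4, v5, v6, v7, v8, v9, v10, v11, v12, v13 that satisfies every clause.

v1=T, v2=T, v3=F, v4=F, v5=T, v6=F, v7=F, v8=T, v9=T, v10=T, v11=T, v12=T, v13=F

Check each clause:
  1. (¬v6 ∨ ¬v11) — ¬v6 is true.
  2. (¬v13 ∨ ¬v5) — ¬v13 is true.
  3. (v1 ∨ v13 ∨ v9) — v1 is true.
  4. (v1 ∨ ¬v5 ∨ v13) — v1 is true.
  5. (¬v1 ∨ v8 ∨ v6) — v8 is true.
  6. (v9 ∨ v4) — v9 is true.
  7. (v10 ∨ v2 ∨ v1) — v1 is true.
  8. (v10 ∨ ¬v7) — ¬v7 is true.
  9. (v4 ∨ v13 ∨ v9) — v9 is true.
  10. (¬v11 ∨ ¬v3 ∨ v6) — ¬v3 is true.
  11. (¬v5 ∨ ¬v11 ∨ ¬v13) — ¬v13 is true.
  12. (¬v3 ∨ ¬v1) — ¬v3 is true.
  13. (v11 ∨ ¬v7 ∨ v9) — v9 is true.
  14. (v13 ∨ ¬v7 ∨ v10) — ¬v7 is true.
  15. (¬v9 ∨ ¬v11 ∨ v8) — v8 is true.
  16. (¬v13 ∨ v6) — ¬v13 is true.
  17. (v1 ∨ ¬v7) — v1 is true.
  18. (v13 ∨ v8) — v8 is true.
  19. (¬v7 ∨ v12 ∨ v8) — v8 is true.
  20. (v11 ∨ ¬v7) — ¬v7 is true.
  21. (¬v3 ∨ v9) — v9 is true.
  22. (v7 ∨ ¬v4) — ¬v4 is true.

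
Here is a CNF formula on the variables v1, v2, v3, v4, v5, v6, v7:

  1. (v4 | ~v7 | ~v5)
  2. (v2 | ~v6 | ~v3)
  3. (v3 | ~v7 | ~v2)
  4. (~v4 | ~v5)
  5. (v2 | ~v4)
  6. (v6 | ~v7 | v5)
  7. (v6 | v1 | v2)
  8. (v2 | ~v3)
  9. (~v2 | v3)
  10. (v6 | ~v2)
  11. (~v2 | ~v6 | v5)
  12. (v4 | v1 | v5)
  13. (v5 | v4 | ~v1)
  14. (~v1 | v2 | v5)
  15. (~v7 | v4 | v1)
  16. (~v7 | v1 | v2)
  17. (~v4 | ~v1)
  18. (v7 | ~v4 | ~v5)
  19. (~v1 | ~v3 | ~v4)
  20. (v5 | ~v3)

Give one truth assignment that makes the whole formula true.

v1=True, v2=False, v3=False, v4=False, v5=True, v6=False, v7=False

Check each clause:
  1. (~v5 | v4 | ~v7) — ~v7 is true.
  2. (v2 | ~v3 | ~v6) — ~v6 is true.
  3. (v3 | ~v2 | ~v7) — ~v7 is true.
  4. (~v4 | ~v5) — ~v4 is true.
  5. (v2 | ~v4) — ~v4 is true.
  6. (~v7 | v5 | v6) — ~v7 is true.
  7. (v1 | v2 | v6) — v1 is true.
  8. (v2 | ~v3) — ~v3 is true.
  9. (~v2 | v3) — ~v2 is true.
  10. (v6 | ~v2) — ~v2 is true.
  11. (~v6 | v5 | ~v2) — ~v6 is true.
  12. (v4 | v5 | v1) — v1 is true.
  13. (~v1 | v4 | v5) — v5 is true.
  14. (~v1 | v2 | v5) — v5 is true.
  15. (~v7 | v4 | v1) — ~v7 is true.
  16. (v1 | v2 | ~v7) — ~v7 is true.
  17. (~v1 | ~v4) — ~v4 is true.
  18. (~v4 | ~v5 | v7) — ~v4 is true.
  19. (~v4 | ~v3 | ~v1) — ~v4 is true.
  20. (v5 | ~v3) — v5 is true.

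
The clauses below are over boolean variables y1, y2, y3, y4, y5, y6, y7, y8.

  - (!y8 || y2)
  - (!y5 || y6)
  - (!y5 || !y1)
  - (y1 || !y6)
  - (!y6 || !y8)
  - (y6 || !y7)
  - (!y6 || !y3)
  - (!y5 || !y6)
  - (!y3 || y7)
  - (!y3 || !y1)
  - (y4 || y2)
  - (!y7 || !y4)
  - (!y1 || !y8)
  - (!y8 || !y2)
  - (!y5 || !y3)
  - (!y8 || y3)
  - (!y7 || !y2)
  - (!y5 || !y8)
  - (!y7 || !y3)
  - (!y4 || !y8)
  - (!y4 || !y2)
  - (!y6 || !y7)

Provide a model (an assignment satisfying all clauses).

y1=T  y2=T  y3=F  y4=F  y5=F  y6=T  y7=F  y8=F

y5 occurs only negated in the remaining clauses — set y5 = False.
Pure literal: y8 appears only negated; assign y8 = False.
Set y1 = True and propagate.
  then y3 is forced to False.
Try y2 = True.
  then y7 is forced to False.
  then y4 is forced to False.
y6 is now unconstrained; take y6 = True.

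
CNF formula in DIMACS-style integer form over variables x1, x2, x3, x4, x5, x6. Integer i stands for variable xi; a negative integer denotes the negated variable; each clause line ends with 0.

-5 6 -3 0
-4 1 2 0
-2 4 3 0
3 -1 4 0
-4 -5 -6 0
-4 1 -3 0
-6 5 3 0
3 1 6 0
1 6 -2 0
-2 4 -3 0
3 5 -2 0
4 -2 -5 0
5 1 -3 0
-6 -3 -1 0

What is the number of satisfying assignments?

Satisfying assignments:
  x1=0 x2=0 x3=0 x4=0 x5=1 x6=1
  x1=0 x2=0 x3=1 x4=0 x5=1 x6=1
  x1=1 x2=0 x3=0 x4=1 x5=0 x6=0
  x1=1 x2=0 x3=0 x4=1 x5=1 x6=0
  x1=1 x2=0 x3=1 x4=0 x5=0 x6=0
  x1=1 x2=0 x3=1 x4=1 x5=0 x6=0
  x1=1 x2=1 x3=0 x4=1 x5=1 x6=0
  x1=1 x2=1 x3=1 x4=1 x5=0 x6=0
That's 8 in total.

8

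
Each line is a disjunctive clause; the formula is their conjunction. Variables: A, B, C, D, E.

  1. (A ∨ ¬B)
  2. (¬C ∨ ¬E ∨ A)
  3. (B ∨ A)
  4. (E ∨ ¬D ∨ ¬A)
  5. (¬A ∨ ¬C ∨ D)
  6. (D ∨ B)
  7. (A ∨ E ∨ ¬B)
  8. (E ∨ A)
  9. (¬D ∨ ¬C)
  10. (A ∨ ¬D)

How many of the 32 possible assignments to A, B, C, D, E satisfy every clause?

The models are:
  A=1 B=0 C=0 D=1 E=1
  A=1 B=1 C=0 D=0 E=0
  A=1 B=1 C=0 D=0 E=1
  A=1 B=1 C=0 D=1 E=1
Count: 4.

4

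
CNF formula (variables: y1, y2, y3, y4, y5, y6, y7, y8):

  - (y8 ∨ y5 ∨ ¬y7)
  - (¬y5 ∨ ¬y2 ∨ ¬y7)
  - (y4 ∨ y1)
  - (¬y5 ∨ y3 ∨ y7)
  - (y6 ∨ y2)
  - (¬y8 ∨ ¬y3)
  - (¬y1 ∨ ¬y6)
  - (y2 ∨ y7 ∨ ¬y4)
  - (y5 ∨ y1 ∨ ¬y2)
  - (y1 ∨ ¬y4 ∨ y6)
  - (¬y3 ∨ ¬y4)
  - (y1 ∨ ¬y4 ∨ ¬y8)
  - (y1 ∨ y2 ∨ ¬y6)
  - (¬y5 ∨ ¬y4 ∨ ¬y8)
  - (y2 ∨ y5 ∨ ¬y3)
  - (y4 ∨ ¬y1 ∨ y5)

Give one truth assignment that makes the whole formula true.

y1=True, y2=True, y3=False, y4=True, y5=False, y6=False, y7=False, y8=True

Try y1 = True.
  then y6 is forced to False.
  then y2 is forced to True.
Try y3 = False.
Try y4 = True.
The remaining clauses are satisfied by y5 = False, y7 = False, y8 = True.
Every clause has at least one true literal under this assignment.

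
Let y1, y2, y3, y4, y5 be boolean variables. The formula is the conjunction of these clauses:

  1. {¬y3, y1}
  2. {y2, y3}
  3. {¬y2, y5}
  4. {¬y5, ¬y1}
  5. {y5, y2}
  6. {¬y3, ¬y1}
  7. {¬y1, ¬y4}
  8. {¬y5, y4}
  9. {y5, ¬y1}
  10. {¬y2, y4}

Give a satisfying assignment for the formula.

y1 = 0, y2 = 1, y3 = 0, y4 = 1, y5 = 1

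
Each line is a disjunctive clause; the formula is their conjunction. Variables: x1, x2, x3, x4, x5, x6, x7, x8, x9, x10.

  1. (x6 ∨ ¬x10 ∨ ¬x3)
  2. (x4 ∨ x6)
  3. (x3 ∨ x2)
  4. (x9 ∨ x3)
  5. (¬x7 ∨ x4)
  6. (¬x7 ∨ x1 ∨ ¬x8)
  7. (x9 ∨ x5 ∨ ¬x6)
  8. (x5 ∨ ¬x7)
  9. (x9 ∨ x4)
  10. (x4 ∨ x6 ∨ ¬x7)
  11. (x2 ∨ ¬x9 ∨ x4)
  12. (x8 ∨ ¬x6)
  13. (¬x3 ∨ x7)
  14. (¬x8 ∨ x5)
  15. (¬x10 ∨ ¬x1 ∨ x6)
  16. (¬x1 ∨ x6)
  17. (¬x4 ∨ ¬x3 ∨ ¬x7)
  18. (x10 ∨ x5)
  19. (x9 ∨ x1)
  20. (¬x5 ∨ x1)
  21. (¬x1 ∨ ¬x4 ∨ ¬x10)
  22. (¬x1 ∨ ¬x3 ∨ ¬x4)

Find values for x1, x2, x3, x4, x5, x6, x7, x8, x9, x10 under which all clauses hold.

x1=1, x2=1, x3=0, x4=0, x5=1, x6=1, x7=0, x8=1, x9=1, x10=1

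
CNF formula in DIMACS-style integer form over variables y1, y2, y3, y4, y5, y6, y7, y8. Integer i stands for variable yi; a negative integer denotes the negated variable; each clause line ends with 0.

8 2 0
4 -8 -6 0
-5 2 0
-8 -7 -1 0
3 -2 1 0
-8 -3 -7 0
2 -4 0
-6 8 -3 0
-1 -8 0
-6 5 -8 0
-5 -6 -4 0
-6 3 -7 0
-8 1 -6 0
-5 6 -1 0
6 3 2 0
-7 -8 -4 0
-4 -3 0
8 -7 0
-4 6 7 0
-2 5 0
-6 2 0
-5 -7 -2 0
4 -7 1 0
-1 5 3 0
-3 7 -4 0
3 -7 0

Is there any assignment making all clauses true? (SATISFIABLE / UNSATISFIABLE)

Branch on y1: take y1 = True.
  then y8 is forced to False.
  then y2 is forced to True.
  then y7 is forced to False.
  then y5 is forced to True.
  then y6 is forced to True.
  then y3 is forced to False.
  then y4 is forced to False.
So y1=T, y2=T, y3=F, y4=F, y5=T, y6=T, y7=F, y8=F is a satisfying assignment.

SATISFIABLE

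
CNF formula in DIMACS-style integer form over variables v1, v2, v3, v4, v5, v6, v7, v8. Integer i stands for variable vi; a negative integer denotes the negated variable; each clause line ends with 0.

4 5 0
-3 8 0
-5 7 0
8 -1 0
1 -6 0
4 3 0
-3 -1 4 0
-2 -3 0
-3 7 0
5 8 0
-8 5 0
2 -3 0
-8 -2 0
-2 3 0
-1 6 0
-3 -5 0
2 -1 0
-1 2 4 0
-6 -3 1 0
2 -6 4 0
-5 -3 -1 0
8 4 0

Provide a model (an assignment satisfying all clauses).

v1=F, v2=F, v3=F, v4=T, v5=T, v6=F, v7=T, v8=F

v4 occurs only positively in the remaining clauses — set v4 = True.
v7 occurs only positively in the remaining clauses — set v7 = True.
Try v1 = False.
  then v6 is forced to False.
The remaining clauses are satisfied by v2 = False, v3 = False, v5 = True, v8 = False.
Every clause has at least one true literal under this assignment.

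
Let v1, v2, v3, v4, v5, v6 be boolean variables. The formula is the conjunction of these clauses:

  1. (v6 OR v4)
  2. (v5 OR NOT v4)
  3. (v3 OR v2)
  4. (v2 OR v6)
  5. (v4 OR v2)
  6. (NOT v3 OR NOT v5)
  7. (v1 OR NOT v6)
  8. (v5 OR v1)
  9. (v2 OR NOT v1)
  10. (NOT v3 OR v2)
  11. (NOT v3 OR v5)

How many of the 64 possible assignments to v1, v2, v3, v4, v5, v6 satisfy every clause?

The models are:
  v1=F v2=T v3=F v4=T v5=T v6=F
  v1=T v2=T v3=F v4=F v5=F v6=T
  v1=T v2=T v3=F v4=F v5=T v6=T
  v1=T v2=T v3=F v4=T v5=T v6=F
  v1=T v2=T v3=F v4=T v5=T v6=T
That's 5 in total.

5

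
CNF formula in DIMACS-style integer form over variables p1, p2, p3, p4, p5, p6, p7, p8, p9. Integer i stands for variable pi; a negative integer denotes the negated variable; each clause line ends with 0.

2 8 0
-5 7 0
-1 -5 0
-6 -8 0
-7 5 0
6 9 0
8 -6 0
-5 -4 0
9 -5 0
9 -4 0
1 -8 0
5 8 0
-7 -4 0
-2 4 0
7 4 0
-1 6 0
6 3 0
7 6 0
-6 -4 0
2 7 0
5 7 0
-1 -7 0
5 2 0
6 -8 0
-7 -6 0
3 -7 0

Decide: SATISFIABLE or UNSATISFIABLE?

UNSATISFIABLE

p7 = True:
  propagation gives p5=True, p1=False, p4=False, p9=True; an empty clause results — contradiction.
p7 = False:
  propagation gives p5=False; an empty clause results — contradiction.
Every branch closes, so no satisfying assignment exists.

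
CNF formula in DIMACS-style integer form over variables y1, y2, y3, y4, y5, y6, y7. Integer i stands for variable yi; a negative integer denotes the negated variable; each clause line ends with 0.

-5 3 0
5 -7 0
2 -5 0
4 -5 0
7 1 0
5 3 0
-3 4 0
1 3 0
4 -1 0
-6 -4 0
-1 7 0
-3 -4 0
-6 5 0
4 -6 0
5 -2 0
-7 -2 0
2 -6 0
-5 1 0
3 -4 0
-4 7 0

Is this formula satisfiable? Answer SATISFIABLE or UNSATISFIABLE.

y4 = True:
  propagation gives y6=False, y3=False; an empty clause results — contradiction.
y4 = False:
  propagation gives y5=False, y7=False, y1=True; an empty clause results — contradiction.
Every branch closes, so no satisfying assignment exists.

UNSATISFIABLE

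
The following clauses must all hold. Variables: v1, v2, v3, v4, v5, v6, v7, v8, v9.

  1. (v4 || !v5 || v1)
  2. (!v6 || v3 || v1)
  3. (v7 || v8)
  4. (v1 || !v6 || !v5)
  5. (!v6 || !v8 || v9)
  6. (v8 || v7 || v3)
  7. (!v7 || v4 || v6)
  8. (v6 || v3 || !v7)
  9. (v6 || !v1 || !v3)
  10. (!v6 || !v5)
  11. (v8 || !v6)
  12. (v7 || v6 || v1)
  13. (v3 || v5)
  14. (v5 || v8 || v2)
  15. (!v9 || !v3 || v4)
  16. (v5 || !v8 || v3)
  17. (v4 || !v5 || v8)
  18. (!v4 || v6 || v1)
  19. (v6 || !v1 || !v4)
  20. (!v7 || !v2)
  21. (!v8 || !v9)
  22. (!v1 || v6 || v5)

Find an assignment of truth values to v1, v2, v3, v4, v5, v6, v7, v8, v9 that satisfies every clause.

v1 = T, v2 = F, v3 = F, v4 = F, v5 = T, v6 = F, v7 = F, v8 = T, v9 = F

Try v1 = True.
Set v2 = False and propagate.
The remaining clauses are satisfied by v3 = False, v4 = False, v5 = True, v6 = False, v7 = False, v8 = True, v9 = False.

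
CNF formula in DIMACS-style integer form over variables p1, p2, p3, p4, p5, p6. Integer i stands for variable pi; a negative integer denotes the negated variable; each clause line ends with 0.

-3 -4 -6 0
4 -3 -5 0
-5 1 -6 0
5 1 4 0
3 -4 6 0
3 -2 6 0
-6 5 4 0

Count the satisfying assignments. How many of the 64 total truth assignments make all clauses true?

21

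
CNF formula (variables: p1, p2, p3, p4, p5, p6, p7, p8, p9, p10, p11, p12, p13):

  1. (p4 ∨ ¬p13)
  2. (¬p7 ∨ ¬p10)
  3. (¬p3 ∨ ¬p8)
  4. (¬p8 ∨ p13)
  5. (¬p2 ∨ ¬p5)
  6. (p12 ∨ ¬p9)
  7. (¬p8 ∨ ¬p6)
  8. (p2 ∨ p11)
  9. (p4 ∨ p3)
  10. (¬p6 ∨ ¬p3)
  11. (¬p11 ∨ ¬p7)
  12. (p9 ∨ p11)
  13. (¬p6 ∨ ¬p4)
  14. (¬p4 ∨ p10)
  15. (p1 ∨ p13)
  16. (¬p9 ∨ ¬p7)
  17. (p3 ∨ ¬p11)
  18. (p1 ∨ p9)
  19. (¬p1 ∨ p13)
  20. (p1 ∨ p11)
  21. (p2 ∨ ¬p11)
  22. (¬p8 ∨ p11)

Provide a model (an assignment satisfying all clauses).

p1=T, p2=T, p3=T, p4=T, p5=F, p6=F, p7=F, p8=F, p9=T, p10=T, p11=F, p12=T, p13=T

Check each clause:
  1. (¬p13 ∨ p4) — p4 is true.
  2. (¬p7 ∨ ¬p10) — ¬p7 is true.
  3. (¬p3 ∨ ¬p8) — ¬p8 is true.
  4. (p13 ∨ ¬p8) — ¬p8 is true.
  5. (¬p5 ∨ ¬p2) — ¬p5 is true.
  6. (¬p9 ∨ p12) — p12 is true.
  7. (¬p8 ∨ ¬p6) — ¬p8 is true.
  8. (p2 ∨ p11) — p2 is true.
  9. (p3 ∨ p4) — p3 is true.
  10. (¬p3 ∨ ¬p6) — ¬p6 is true.
  11. (¬p11 ∨ ¬p7) — ¬p7 is true.
  12. (p9 ∨ p11) — p9 is true.
  13. (¬p6 ∨ ¬p4) — ¬p6 is true.
  14. (¬p4 ∨ p10) — p10 is true.
  15. (p1 ∨ p13) — p1 is true.
  16. (¬p9 ∨ ¬p7) — ¬p7 is true.
  17. (p3 ∨ ¬p11) — p3 is true.
  18. (p1 ∨ p9) — p1 is true.
  19. (p13 ∨ ¬p1) — p13 is true.
  20. (p11 ∨ p1) — p1 is true.
  21. (¬p11 ∨ p2) — p2 is true.
  22. (¬p8 ∨ p11) — ¬p8 is true.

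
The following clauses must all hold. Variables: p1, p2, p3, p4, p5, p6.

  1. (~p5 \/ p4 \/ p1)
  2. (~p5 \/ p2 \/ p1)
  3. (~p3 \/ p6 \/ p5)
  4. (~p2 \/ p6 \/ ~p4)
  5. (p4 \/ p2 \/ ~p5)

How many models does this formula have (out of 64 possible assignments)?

Split on p5, then p2.
  p5=1, p2=1: p3 free; 4 ways for (p1,p4,p6) × 2^1 = 8.
  p5=1, p2=0: remaining (p1,p3,p4,p6) ∈ {(1,0,1,0); (1,0,1,1); (1,1,1,0); (1,1,1,1)} — 4.
  p5=0, p2=1: p1 free; 5 ways for (p3,p4,p6) × 2^1 = 10.
  p5=0, p2=0: p1, p4 free; 3 ways for (p3,p6) × 2^2 = 12.
Total: 8 + 4 + 10 + 12 = 34.

34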